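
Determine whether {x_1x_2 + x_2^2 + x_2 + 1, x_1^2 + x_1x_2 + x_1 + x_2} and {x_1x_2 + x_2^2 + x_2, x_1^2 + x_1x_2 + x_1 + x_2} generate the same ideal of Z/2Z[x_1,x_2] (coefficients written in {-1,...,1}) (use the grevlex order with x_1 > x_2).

No, the ideals differ.

Since reduced Gröbner bases are canonical representatives of ideals under a given ordering, it suffices to compute and compare them.
Buchberger on the first generating set:
f_1 = x_1x_2 + x_2^2 + x_2 + 1, LT = x_1x_2.
f_2 = x_1^2 + x_1x_2 + x_1 + x_2, LT = x_1^2.

S(f_1,f_2): lcm = x_1^2x_2. S = x_2^2 + x_1.
  leading term x_2^2: no divisor's leading term divides it; move x_2^2 to the remainder.
  leading term x_1: no divisor's leading term divides it; move x_1 to the remainder.
  remainder x_2^2 + x_1 ≠ 0; add g_3 = x_2^2 + x_1 to the basis.

S(f_1,g_3): lcm = x_1x_2^2. S = x_2^3 + x_1^2 + x_2^2 + x_2.
  leading term x_2^3: subtract (x_2)·g_3 from x_2^3 + x_1^2 + x_2^2 + x_2 → x_1^2 + x_1x_2 + x_2^2 + x_2
  leading term x_1^2: subtract (1)·f_2 from x_1^2 + x_1x_2 + x_2^2 + x_2 → x_2^2 + x_1
  leading term x_2^2: subtract (1)·g_3 from x_2^2 + x_1 → 0
  remainder 0.

S(f_2,g_3): leading monomials are coprime, so the S-polynomial reduces to 0 (Buchberger's first criterion).
Every S-polynomial of the final basis reduces to 0, so we have a Gröbner basis.
Inter-reduce: drop elements whose leading term is divisible by another's, tail-reduce, and make monic.
Reduced Gröbner basis: {x_1^2 + 1, x_1x_2 + x_1 + x_2 + 1, x_2^2 + x_1}.

Buchberger on the second generating set:
h_1 = x_1x_2 + x_2^2 + x_2, LT = x_1x_2.
h_2 = x_1^2 + x_1x_2 + x_1 + x_2, LT = x_1^2.

S(h_1,h_2): lcm = x_1^2x_2. S = x_2^2.
  leading term x_2^2: no divisor's leading term divides it; move x_2^2 to the remainder.
  remainder x_2^2 ≠ 0; add k_3 = x_2^2 to the basis.

S(h_1,k_3): lcm = x_1x_2^2. S = x_2^3 + x_2^2.
  leading term x_2^3: subtract (x_2)·k_3 from x_2^3 + x_2^2 → x_2^2
  leading term x_2^2: subtract (1)·k_3 from x_2^2 → 0
  remainder 0.

S(h_2,k_3): leading monomials are coprime, so the S-polynomial reduces to 0 (Buchberger's first criterion).
Every S-polynomial of the final basis reduces to 0, so we have a Gröbner basis.
Inter-reduce: drop elements whose leading term is divisible by another's, tail-reduce, and make monic.
Reduced Gröbner basis: {x_1^2 + x_1, x_1x_2 + x_2, x_2^2}.

Since the reduced bases disagree, the two ideals are not the same.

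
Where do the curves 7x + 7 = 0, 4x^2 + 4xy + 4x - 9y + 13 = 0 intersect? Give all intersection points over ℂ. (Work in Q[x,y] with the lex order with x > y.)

{(-1, 1)}

Compute a lex Gröbner basis by Buchberger's algorithm.
f_1 = 7x + 7, LT = x.
f_2 = 4x^2 + 4xy + 4x - 9y + 13, LT = x^2.

S(f_1,f_2): lcm = x^2. S = -xy + 9/4y - 13/4.
  reduce S modulo (f_1, f_2):
  remainder 13/4y - 13/4 ≠ 0; add h_3 = 13/4y - 13/4 to the basis.

The other S-polynomials (S(f_1,h_3), S(f_2,h_3)) all reduce to 0 modulo the current basis, so we have a Gröbner basis.
Inter-reduce: drop elements whose leading term is divisible by another's, tail-reduce, and make monic.
Reduced Gröbner basis: {x + 1, y - 1}.

Elimination: the polynomial y - 1 lies in the elimination ideal for y, so y ∈ {1}. For each such y, the remaining basis elements (now univariate) give the rest of the solution.
  y = 1: the earlier basis element becomes x + 1 = 0, giving x = -1 — point (-1, 1).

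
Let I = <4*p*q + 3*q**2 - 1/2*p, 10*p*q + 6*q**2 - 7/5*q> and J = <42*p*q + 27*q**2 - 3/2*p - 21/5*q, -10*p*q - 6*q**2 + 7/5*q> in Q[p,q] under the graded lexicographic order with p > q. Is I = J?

For a fixed monomial order, each ideal has a unique reduced Gröbner basis; comparing bases decides equality.
Buchberger on the first generating set:
f_1 = 4*p*q + 3*q**2 - 1/2*p, LT = p*q.
f_2 = 10*p*q + 6*q**2 - 7/5*q, LT = p*q.

S(f_1,f_2): lcm = p*q. S = 3/20*q**2 - 1/8*p + 7/50*q.
  leading term q**2: no divisor's leading term divides it; move 3/20*q**2 to the remainder.
  leading term p: no divisor's leading term divides it; move -1/8*p to the remainder.
  leading term q: no divisor's leading term divides it; move 7/50*q to the remainder.
  remainder 3/20*q**2 - 1/8*p + 7/50*q ≠ 0; add g_3 = 3/20*q**2 - 1/8*p + 7/50*q to the basis.

S(f_1,g_3): lcm = p*q**2. S = 3/4*q**3 + 5/6*p**2 - 127/120*p*q.
  leading term q**3: subtract (5*q)·g_3 from 3/4*q**3 + 5/6*p**2 - 127/120*p*q → 5/6*p**2 - 13/30*p*q - 7/10*q**2
  leading term p**2: no divisor's leading term divides it; move 5/6*p**2 to the remainder.
  leading term p*q: subtract (-13/120)·f_1 from -13/30*p*q - 7/10*q**2 → -3/8*q**2 - 13/240*p
  leading term q**2: subtract (-5/2)·g_3 from -3/8*q**2 - 13/240*p → -11/30*p + 7/20*q
  leading term p: no divisor's leading term divides it; move -11/30*p to the remainder.
  leading term q: no divisor's leading term divides it; move 7/20*q to the remainder.
  remainder 5/6*p**2 - 11/30*p + 7/20*q ≠ 0; add g_4 = 5/6*p**2 - 11/30*p + 7/20*q to the basis.

The other S-polynomials (S(f_2,g_3), S(f_1,g_4), S(f_2,g_4), S(g_3,g_4)) all reduce to 0 modulo the current basis, so we have a Gröbner basis.
Inter-reduce: drop elements whose leading term is divisible by another's, tail-reduce, and make monic.
Reduced Gröbner basis: {p**2 - 11/25*p + 21/50*q, p*q + 1/2*p - 7/10*q, q**2 - 5/6*p + 14/15*q}.

Buchberger on the second generating set:
h_1 = 42*p*q + 27*q**2 - 3/2*p - 21/5*q, LT = p*q.
h_2 = -10*p*q - 6*q**2 + 7/5*q, LT = p*q.

S(h_1,h_2): lcm = p*q. S = 3/70*q**2 - 1/28*p + 1/25*q.
  leading term q**2: no divisor's leading term divides it; move 3/70*q**2 to the remainder.
  leading term p: no divisor's leading term divides it; move -1/28*p to the remainder.
  leading term q: no divisor's leading term divides it; move 1/25*q to the remainder.
  remainder 3/70*q**2 - 1/28*p + 1/25*q ≠ 0; add k_3 = 3/70*q**2 - 1/28*p + 1/25*q to the basis.

S(h_1,k_3): lcm = p*q**2. S = 9/14*q**3 + 5/6*p**2 - 407/420*p*q - 1/10*q**2.
  leading term q**3: subtract (15*q)·k_3 from 9/14*q**3 + 5/6*p**2 - 407/420*p*q - 1/10*q**2 → 5/6*p**2 - 13/30*p*q - 7/10*q**2
  leading term p**2: no divisor's leading term divides it; move 5/6*p**2 to the remainder.
  leading term p*q: subtract (-13/1260)·h_1 from -13/30*p*q - 7/10*q**2 → -59/140*q**2 - 13/840*p - 13/300*q
  leading term q**2: subtract (-59/6)·k_3 from -59/140*q**2 - 13/840*p - 13/300*q → -11/30*p + 7/20*q
  leading term p: no divisor's leading term divides it; move -11/30*p to the remainder.
  leading term q: no divisor's leading term divides it; move 7/20*q to the remainder.
  remainder 5/6*p**2 - 11/30*p + 7/20*q ≠ 0; add k_4 = 5/6*p**2 - 11/30*p + 7/20*q to the basis.

The other S-polynomials (S(h_2,k_3), S(h_1,k_4), S(h_2,k_4), S(k_3,k_4)) all reduce to 0 modulo the current basis, so we have a Gröbner basis.
Inter-reduce: drop elements whose leading term is divisible by another's, tail-reduce, and make monic.
Reduced Gröbner basis: {p**2 - 11/25*p + 21/50*q, p*q + 1/2*p - 7/10*q, q**2 - 5/6*p + 14/15*q}.

These coincide, so the ideals are equal.

Yes, the ideals are equal.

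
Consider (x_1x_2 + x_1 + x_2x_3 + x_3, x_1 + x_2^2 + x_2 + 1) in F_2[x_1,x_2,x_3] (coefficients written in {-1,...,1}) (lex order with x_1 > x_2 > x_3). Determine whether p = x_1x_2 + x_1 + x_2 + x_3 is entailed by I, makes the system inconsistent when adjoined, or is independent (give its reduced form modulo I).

First compute the reduced Gröbner basis of I by Buchberger's algorithm.
f_1 = x_1x_2 + x_1 + x_2x_3 + x_3, LT = x_1x_2.
f_2 = x_1 + x_2^2 + x_2 + 1, LT = x_1.

S(f_1,f_2): lcm = x_1x_2. S = x_1 + x_2^3 + x_2^2 + x_2x_3 + x_2 + x_3.
  leading term x_1: subtract (1)·f_2 from x_1 + x_2^3 + x_2^2 + x_2x_3 + x_2 + x_3 → x_2^3 + x_2x_3 + x_3 + 1
  leading term x_2^3: no divisor's leading term divides it; move x_2^3 to the remainder.
  leading term x_2x_3: no divisor's leading term divides it; move x_2x_3 to the remainder.
  leading term x_3: no divisor's leading term divides it; move x_3 to the remainder.
  leading term 1: no divisor's leading term divides it; move 1 to the remainder.
  remainder x_2^3 + x_2x_3 + x_3 + 1 ≠ 0; add h_3 = x_2^3 + x_2x_3 + x_3 + 1 to the basis.

The other S-polynomials (S(f_1,h_3), S(f_2,h_3)) all reduce to 0 modulo the current basis, so we have a Gröbner basis.
Inter-reduce: drop elements whose leading term is divisible by another's, tail-reduce, and make monic.
Reduced Gröbner basis: {x_1 + x_2^2 + x_2 + 1, x_2^3 + x_2x_3 + x_3 + 1}.
Label its elements g_1 = x_1 + x_2^2 + x_2 + 1, g_2 = x_2^3 + x_2x_3 + x_3 + 1.

Reduce p = x_1x_2 + x_1 + x_2 + x_3 modulo G:
  leading term x_1x_2: subtract (x_2)·g_1 from x_1x_2 + x_1 + x_2 + x_3 → x_1 + x_2^3 + x_2^2 + x_3
  leading term x_1: subtract (1)·g_1 from x_1 + x_2^3 + x_2^2 + x_3 → x_2^3 + x_2 + x_3 + 1
  leading term x_2^3: subtract (1)·g_2 from x_2^3 + x_2 + x_3 + 1 → x_2x_3 + x_2
  leading term x_2x_3: no divisor's leading term divides it; move x_2x_3 to the remainder.
  leading term x_2: no divisor's leading term divides it; move x_2 to the remainder.
  normal form = x_2x_3 + x_2.
The normal form is nonzero, so p ∉ I. Since p minus its normal form lies in I, I + (p) = I + (r) where r = x_2x_3 + x_2; decide whether this ideal is the whole ring.
Run Buchberger on G together with r (pairs among the g_i already reduce to 0 since G is a Gröbner basis):
g_1 = x_1 + x_2^2 + x_2 + 1, LT = x_1.
g_2 = x_2^3 + x_2x_3 + x_3 + 1, LT = x_2^3.
r = x_2x_3 + x_2, LT = x_2x_3.

S(g_2,r): lcm = x_2^3x_3. S = x_2^3 + x_2x_3^2 + x_3^2 + x_3.
  leading term x_2^3: subtract (1)·g_2 from x_2^3 + x_2x_3^2 + x_3^2 + x_3 → x_2x_3^2 + x_2x_3 + x_3^2 + 1
  leading term x_2x_3^2: subtract (x_3)·r from x_2x_3^2 + x_2x_3 + x_3^2 + 1 → x_3^2 + 1
  leading term x_3^2: no divisor's leading term divides it; move x_3^2 to the remainder.
  leading term 1: no divisor's leading term divides it; move 1 to the remainder.
  remainder x_3^2 + 1 ≠ 0; add m_4 = x_3^2 + 1 to the basis.

The other S-polynomials (S(g_1,g_2), S(g_1,r), S(g_1,m_4), S(g_2,m_4), S(r,m_4)) all reduce to 0 modulo the current basis, so we have a Gröbner basis.
Inter-reduce: drop elements whose leading term is divisible by another's, tail-reduce, and make monic.
Reduced Gröbner basis: {x_1 + x_2^2 + x_2 + 1, x_2^3 + x_2 + x_3 + 1, x_2x_3 + x_2, x_3^2 + 1}.
The reduced Gröbner basis of I + (p) is {x_1 + x_2^2 + x_2 + 1, x_2^3 + x_2 + x_3 + 1, x_2x_3 + x_2, x_3^2 + 1} ≠ {1}, a proper ideal, so the enlarged system stays consistent: p is independent of I, with normal form x_2x_3 + x_2.

Ideal membership is decidable via reduction modulo a Gröbner basis.

x_1x_2 + x_1 + x_2 + x_3 is independent of I; its normal form modulo I is x_2x_3 + x_2.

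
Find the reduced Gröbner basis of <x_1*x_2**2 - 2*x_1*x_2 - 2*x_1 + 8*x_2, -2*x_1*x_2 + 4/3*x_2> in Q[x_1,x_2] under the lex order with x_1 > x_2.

G = {x_1 - 1/3*x_2**2 - 10/3*x_2, x_2**3 + 10*x_2**2 - 2*x_2}

f_1 = x_1*x_2**2 - 2*x_1*x_2 - 2*x_1 + 8*x_2, LT = x_1*x_2**2.
f_2 = -2*x_1*x_2 + 4/3*x_2, LT = x_1*x_2.

S(f_1,f_2): lcm = x_1*x_2**2. S = -2*x_1*x_2 - 2*x_1 + 2/3*x_2**2 + 8*x_2.
  leading term x_1*x_2: subtract (1)·f_2 from -2*x_1*x_2 - 2*x_1 + 2/3*x_2**2 + 8*x_2 → -2*x_1 + 2/3*x_2**2 + 20/3*x_2
  leading term x_1: no divisor's leading term divides it; move -2*x_1 to the remainder.
  leading term x_2**2: no divisor's leading term divides it; move 2/3*x_2**2 to the remainder.
  leading term x_2: no divisor's leading term divides it; move 20/3*x_2 to the remainder.
  remainder -2*x_1 + 2/3*x_2**2 + 20/3*x_2 ≠ 0; add g_3 = -2*x_1 + 2/3*x_2**2 + 20/3*x_2 to the basis.

S(f_1,g_3): lcm = x_1*x_2**2. S = -2*x_1*x_2 - 2*x_1 + 1/3*x_2**4 + 10/3*x_2**3 + 8*x_2.
  leading term x_1*x_2: subtract (1)·f_2 from -2*x_1*x_2 - 2*x_1 + 1/3*x_2**4 + 10/3*x_2**3 + 8*x_2 → -2*x_1 + 1/3*x_2**4 + 10/3*x_2**3 + 20/3*x_2
  leading term x_1: subtract (1)·g_3 from -2*x_1 + 1/3*x_2**4 + 10/3*x_2**3 + 20/3*x_2 → 1/3*x_2**4 + 10/3*x_2**3 - 2/3*x_2**2
  leading term x_2**4: no divisor's leading term divides it; move 1/3*x_2**4 to the remainder.
  leading term x_2**3: no divisor's leading term divides it; move 10/3*x_2**3 to the remainder.
  leading term x_2**2: no divisor's leading term divides it; move -2/3*x_2**2 to the remainder.
  remainder 1/3*x_2**4 + 10/3*x_2**3 - 2/3*x_2**2 ≠ 0; add g_4 = 1/3*x_2**4 + 10/3*x_2**3 - 2/3*x_2**2 to the basis.

S(f_2,g_3): lcm = x_1*x_2. S = 1/3*x_2**3 + 10/3*x_2**2 - 2/3*x_2.
  leading term x_2**3: no divisor's leading term divides it; move 1/3*x_2**3 to the remainder.
  leading term x_2**2: no divisor's leading term divides it; move 10/3*x_2**2 to the remainder.
  leading term x_2: no divisor's leading term divides it; move -2/3*x_2 to the remainder.
  remainder 1/3*x_2**3 + 10/3*x_2**2 - 2/3*x_2 ≠ 0; add g_5 = 1/3*x_2**3 + 10/3*x_2**2 - 2/3*x_2 to the basis.

The other S-polynomials (S(f_1,g_4), S(f_2,g_4), S(g_3,g_4), S(f_1,g_5), S(f_2,g_5), S(g_3,g_5), S(g_4,g_5)) all reduce to 0 modulo the current basis, so we have a Gröbner basis.
Inter-reduce: drop elements whose leading term is divisible by another's, tail-reduce, and make monic.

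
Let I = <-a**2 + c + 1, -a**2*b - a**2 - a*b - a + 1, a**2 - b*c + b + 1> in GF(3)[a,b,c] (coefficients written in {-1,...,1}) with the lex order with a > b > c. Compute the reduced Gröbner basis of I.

This is the nonlinear analogue of row-reducing a linear system.

f_1 = -a**2 + c + 1, LT = a**2.
f_2 = -a**2*b - a**2 - a*b - a + 1, LT = a**2*b.
f_3 = a**2 - b*c + b + 1, LT = a**2.

S(f_1,f_2): lcm = a**2*b. S = -a**2 - a*b - a - b*c - b + 1.
  leading term a**2: subtract (1)·f_1 from -a**2 - a*b - a - b*c - b + 1 → -a*b - a - b*c - b - c
  leading term a*b: no divisor's leading term divides it; move -a*b to the remainder.
  leading term a: no divisor's leading term divides it; move -a to the remainder.
  leading term b*c: no divisor's leading term divides it; move -b*c to the remainder.
  leading term b: no divisor's leading term divides it; move -b to the remainder.
  leading term c: no divisor's leading term divides it; move -c to the remainder.
  remainder -a*b - a - b*c - b - c ≠ 0; add g_4 = -a*b - a - b*c - b - c to the basis.

S(f_1,f_3): lcm = a**2. S = b*c - b - c + 1.
  leading term b*c: no divisor's leading term divides it; move b*c to the remainder.
  leading term b: no divisor's leading term divides it; move -b to the remainder.
  leading term c: no divisor's leading term divides it; move -c to the remainder.
  leading term 1: no divisor's leading term divides it; move 1 to the remainder.
  remainder b*c - b - c + 1 ≠ 0; add g_5 = b*c - b - c + 1 to the basis.

S(f_1,g_4): lcm = a**2*b. S = -a**2 - a*b*c - a*b - a*c - b*c - b.
  leading term a**2: subtract (1)·f_1 from -a**2 - a*b*c - a*b - a*c - b*c - b → -a*b*c - a*b - a*c - b*c - b - c - 1
  leading term a*b*c: subtract (c)·g_4 from -a*b*c - a*b - a*c - b*c - b - c - 1 → -a*b + b*c**2 - b + c**2 - c - 1
  leading term a*b: subtract (1)·g_4 from -a*b + b*c**2 - b + c**2 - c - 1 → a + b*c**2 + b*c + c**2 - 1
  leading term a: no divisor's leading term divides it; move a to the remainder.
  leading term b*c**2: subtract (c)·g_5 from b*c**2 + b*c + c**2 - 1 → -b*c - c**2 - c - 1
  leading term b*c: subtract (-1)·g_5 from -b*c - c**2 - c - 1 → -b - c**2 + c
  leading term b: no divisor's leading term divides it; move -b to the remainder.
  leading term c**2: no divisor's leading term divides it; move -c**2 to the remainder.
  leading term c: no divisor's leading term divides it; move c to the remainder.
  remainder a - b - c**2 + c ≠ 0; add g_6 = a - b - c**2 + c to the basis.

S(g_4,g_5): lcm = a*b*c. S = a*b - a*c - a + b*c**2 + b*c + c**2.
  leading term a*b: subtract (-1)·g_4 from a*b - a*c - a + b*c**2 + b*c + c**2 → -a*c + a + b*c**2 - b + c**2 - c
  leading term a*c: subtract (-c)·g_6 from -a*c + a + b*c**2 - b + c**2 - c → a + b*c**2 - b*c - b - c**3 - c**2 - c
  leading term a: subtract (1)·g_6 from a + b*c**2 - b*c - b - c**3 - c**2 - c → b*c**2 - b*c - c**3 + c
  leading term b*c**2: subtract (c)·g_5 from b*c**2 - b*c - c**3 + c → -c**3 + c**2
  leading term c**3: no divisor's leading term divides it; move -c**3 to the remainder.
  leading term c**2: no divisor's leading term divides it; move c**2 to the remainder.
  remainder -c**3 + c**2 ≠ 0; add g_7 = -c**3 + c**2 to the basis.

S(f_2,g_6): lcm = a**2*b. S = a**2 + a*b**2 + a*b*c**2 - a*b*c + a*b + a - 1.
  leading term a**2: subtract (-1)·f_1 from a**2 + a*b**2 + a*b*c**2 - a*b*c + a*b + a - 1 → a*b**2 + a*b*c**2 - a*b*c + a*b + a + c
  leading term a*b**2: subtract (-b)·g_4 from a*b**2 + a*b*c**2 - a*b*c + a*b + a + c → a*b*c**2 - a*b*c + a - b**2*c - b**2 - b*c + c
  leading term a*b*c**2: subtract (-c**2)·g_4 from a*b*c**2 - a*b*c + a - b**2*c - b**2 - b*c + c → -a*b*c - a*c**2 + a - b**2*c - b**2 - b*c**3 - b*c**2 - b*c - c**3 + c
  leading term a*b*c: subtract (c)·g_4 from -a*b*c - a*c**2 + a - b**2*c - b**2 - b*c**3 - b*c**2 - b*c - c**3 + c → -a*c**2 + a*c + a - b**2*c - b**2 - b*c**3 - c**3 + c**2 + c
  leading term a*c**2: subtract (-c**2)·g_6 from -a*c**2 + a*c + a - b**2*c - b**2 - b*c**3 - c**3 + c**2 + c → a*c + a - b**2*c - b**2 - b*c**3 - b*c**2 - c**4 + c**2 + c
  leading term a*c: subtract (c)·g_6 from a*c + a - b**2*c - b**2 - b*c**3 - b*c**2 - c**4 + c**2 + c → a - b**2*c - b**2 - b*c**3 - b*c**2 + b*c - c**4 + c**3 + c
  leading term a: subtract (1)·g_6 from a - b**2*c - b**2 - b*c**3 - b*c**2 + b*c - c**4 + c**3 + c → -b**2*c - b**2 - b*c**3 - b*c**2 + b*c + b - c**4 + c**3 + c**2
  leading term b**2*c: subtract (-b)·g_5 from -b**2*c - b**2 - b*c**3 - b*c**2 + b*c + b - c**4 + c**3 + c**2 → b**2 - b*c**3 - b*c**2 - b - c**4 + c**3 + c**2
  leading term b**2: no divisor's leading term divides it; move b**2 to the remainder.
  leading term b*c**3: subtract (-c**2)·g_5 from -b*c**3 - b*c**2 - b - c**4 + c**3 + c**2 → b*c**2 - b - c**4 - c**2
  leading term b*c**2: subtract (c)·g_5 from b*c**2 - b - c**4 - c**2 → b*c - b - c**4 - c
  leading term b*c: subtract (1)·g_5 from b*c - b - c**4 - c → -c**4 - 1
  leading term c**4: subtract (c)·g_7 from -c**4 - 1 → -c**3 - 1
  leading term c**3: subtract (1)·g_7 from -c**3 - 1 → -c**2 - 1
  leading term c**2: no divisor's leading term divides it; move -c**2 to the remainder.
  leading term 1: no divisor's leading term divides it; move -1 to the remainder.
  remainder b**2 - c**2 - 1 ≠ 0; add g_8 = b**2 - c**2 - 1 to the basis.

The other S-polynomials (S(f_2,f_3), S(f_2,g_4), S(f_3,g_4), S(f_1,g_5), S(f_2,g_5), S(f_3,g_5), S(f_1,g_6), S(f_3,g_6), S(g_4,g_6), S(g_5,g_6), S(f_1,g_7), S(f_2,g_7), S(f_3,g_7), S(g_4,g_7), S(g_5,g_7), S(g_6,g_7), S(f_1,g_8), S(f_2,g_8), S(f_3,g_8), S(g_4,g_8), S(g_5,g_8), S(g_6,g_8), S(g_7,g_8)) all reduce to 0 modulo the current basis, so we have a Gröbner basis.
Inter-reduce: drop elements whose leading term is divisible by another's, tail-reduce, and make monic.

G = {a - b - c**2 + c, b**2 - c**2 - 1, b*c - b - c + 1, c**3 - c**2}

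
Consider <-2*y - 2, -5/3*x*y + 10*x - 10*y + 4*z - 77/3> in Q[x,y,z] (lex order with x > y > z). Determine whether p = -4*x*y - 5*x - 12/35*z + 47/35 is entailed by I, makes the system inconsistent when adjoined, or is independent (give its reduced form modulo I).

First compute the reduced Gröbner basis of I by Buchberger's algorithm.
f_1 = -2*y - 2, LT = y.
f_2 = -5/3*x*y + 10*x - 10*y + 4*z - 77/3, LT = x*y.

S(f_1,f_2): lcm = x*y. S = 7*x - 6*y + 12/5*z - 77/5.
  leading term x: no divisor's leading term divides it; move 7*x to the remainder.
  leading term y: subtract (3)·f_1 from -6*y + 12/5*z - 77/5 → 12/5*z - 47/5
  leading term z: no divisor's leading term divides it; move 12/5*z to the remainder.
  leading term 1: no divisor's leading term divides it; move -47/5 to the remainder.
  remainder 7*x + 12/5*z - 47/5 ≠ 0; add h_3 = 7*x + 12/5*z - 47/5 to the basis.

The other S-polynomials (S(f_1,h_3), S(f_2,h_3)) all reduce to 0 modulo the current basis, so we have a Gröbner basis.
Inter-reduce: drop elements whose leading term is divisible by another's, tail-reduce, and make monic.
Reduced Gröbner basis: {x + 12/35*z - 47/35, y + 1}.
Label its elements g_1 = x + 12/35*z - 47/35, g_2 = y + 1.

Reduce p = -4*x*y - 5*x - 12/35*z + 47/35 modulo G:
  leading term x*y: subtract (-4*y)·g_1 from -4*x*y - 5*x - 12/35*z + 47/35 → -5*x + 48/35*y*z - 188/35*y - 12/35*z + 47/35
  leading term x: subtract (-5)·g_1 from -5*x + 48/35*y*z - 188/35*y - 12/35*z + 47/35 → 48/35*y*z - 188/35*y + 48/35*z - 188/35
  leading term y*z: subtract (48/35*z)·g_2 from 48/35*y*z - 188/35*y + 48/35*z - 188/35 → -188/35*y - 188/35
  leading term y: subtract (-188/35)·g_2 from -188/35*y - 188/35 → 0
  normal form = 0.
Since the normal form is 0, p ∈ I.

-4*x*y - 5*x - 12/35*z + 47/35 lies in I (it reduces to 0).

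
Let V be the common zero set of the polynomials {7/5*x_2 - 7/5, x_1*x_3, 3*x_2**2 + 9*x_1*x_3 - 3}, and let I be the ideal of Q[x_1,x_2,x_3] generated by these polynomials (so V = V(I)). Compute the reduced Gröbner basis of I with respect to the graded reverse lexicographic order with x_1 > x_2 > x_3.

G = {x_1*x_3, x_2 - 1}

f_1 = 7/5*x_2 - 7/5, LT = x_2.
f_2 = x_1*x_3, LT = x_1*x_3.
f_3 = 3*x_2**2 + 9*x_1*x_3 - 3, LT = x_2**2.

S(f_1,f_2): leading monomials are coprime, so the S-polynomial reduces to 0 (Buchberger's first criterion).
S(f_1,f_3): lcm = x_2**2. S = -3*x_1*x_3 - x_2 + 1.
  leading term x_1*x_3: subtract (-3)·f_2 from -3*x_1*x_3 - x_2 + 1 → -x_2 + 1
  leading term x_2: subtract (-5/7)·f_1 from -x_2 + 1 → 0
  remainder 0.

S(f_2,f_3): leading monomials are coprime, so the S-polynomial reduces to 0 (Buchberger's first criterion).
Every S-polynomial of the final basis reduces to 0, so we have a Gröbner basis.
Inter-reduce: drop elements whose leading term is divisible by another's, tail-reduce, and make monic.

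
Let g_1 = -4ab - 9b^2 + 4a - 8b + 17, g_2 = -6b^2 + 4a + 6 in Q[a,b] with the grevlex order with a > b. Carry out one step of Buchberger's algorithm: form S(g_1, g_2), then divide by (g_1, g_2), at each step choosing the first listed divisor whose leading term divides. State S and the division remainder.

lcm(LM(g_1), LM(g_2)) = ab^2.
S = (lcm/LT(g_1))·g_1 − (lcm/LT(g_2))·g_2 = 9/4b^3 + 2/3a^2 - ab + 2b^2 + a - 17/4b.
Reduce S modulo (g_1, g_2) in that order:
  leading term b^3: subtract (-3/8b)·g_2 from 9/4b^3 + 2/3a^2 - ab + 2b^2 + a - 17/4b → 2/3a^2 + 1/2ab + 2b^2 + a - 2b
  leading term a^2: no divisor's leading term divides it; move 2/3a^2 to the remainder.
  leading term ab: subtract (-1/8)·g_1 from 1/2ab + 2b^2 + a - 2b → 7/8b^2 + 3/2a - 3b + 17/8
  leading term b^2: subtract (-7/48)·g_2 from 7/8b^2 + 3/2a - 3b + 17/8 → 25/12a - 3b + 3
  leading term a: no divisor's leading term divides it; move 25/12a to the remainder.
  leading term b: no divisor's leading term divides it; move -3b to the remainder.
  leading term 1: no divisor's leading term divides it; move 3 to the remainder.
The remainder 2/3a^2 + 25/12a - 3b + 3 is nonzero, so it would be added as the next basis element.
An S-polynomial is built so that the two leading terms cancel; whether anything survives reduction is exactly the Gröbner-basis criterion.

S(g_1, g_2) = 9/4b^3 + 2/3a^2 - ab + 2b^2 + a - 17/4b; remainder on division = 2/3a^2 + 25/12a - 3b + 3.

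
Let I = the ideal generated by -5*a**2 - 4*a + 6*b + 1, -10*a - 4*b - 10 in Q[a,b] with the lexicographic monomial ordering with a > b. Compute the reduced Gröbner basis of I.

f_1 = -5*a**2 - 4*a + 6*b + 1, LT = a**2.
f_2 = -10*a - 4*b - 10, LT = a.

S(f_1,f_2): lcm = a**2. S = -2/5*a*b - 1/5*a - 6/5*b - 1/5.
  leading term a*b: subtract (1/25*b)·f_2 from -2/5*a*b - 1/5*a - 6/5*b - 1/5 → -1/5*a + 4/25*b**2 - 4/5*b - 1/5
  leading term a: subtract (1/50)·f_2 from -1/5*a + 4/25*b**2 - 4/5*b - 1/5 → 4/25*b**2 - 18/25*b
  leading term b**2: no divisor's leading term divides it; move 4/25*b**2 to the remainder.
  leading term b: no divisor's leading term divides it; move -18/25*b to the remainder.
  remainder 4/25*b**2 - 18/25*b ≠ 0; add g_3 = 4/25*b**2 - 18/25*b to the basis.

The other S-polynomials (S(f_1,g_3), S(f_2,g_3)) all reduce to 0 modulo the current basis, so we have a Gröbner basis.
Inter-reduce: drop elements whose leading term is divisible by another's, tail-reduce, and make monic.

G = {a + 2/5*b + 1, b**2 - 9/2*b}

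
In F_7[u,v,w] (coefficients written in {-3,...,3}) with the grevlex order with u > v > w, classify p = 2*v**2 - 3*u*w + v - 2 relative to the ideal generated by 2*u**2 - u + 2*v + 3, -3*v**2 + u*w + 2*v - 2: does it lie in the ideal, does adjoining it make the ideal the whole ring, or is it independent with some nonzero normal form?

Adjoining 2*v**2 - 3*u*w + v - 2 makes the ideal the whole ring: the system is inconsistent.

First compute the reduced Gröbner basis of I by Buchberger's algorithm.
f_1 = 2*u**2 - u + 2*v + 3, LT = u**2.
f_2 = -3*v**2 + u*w + 2*v - 2, LT = v**2.

The S-polynomials (S(f_1,f_2)) all reduce to 0 modulo the current basis, so we have a Gröbner basis.
Inter-reduce: drop elements whose leading term is divisible by another's, tail-reduce, and make monic.
Reduced Gröbner basis: {u**2 + 3*u + v - 2, v**2 + 2*u*w - 3*v + 3}.
Label its elements g_1 = u**2 + 3*u + v - 2, g_2 = v**2 + 2*u*w - 3*v + 3.

Reduce p = 2*v**2 - 3*u*w + v - 2 modulo G:
  leading term v**2: subtract (2)·g_2 from 2*v**2 - 3*u*w + v - 2 → -1
  leading term 1: no divisor's leading term divides it; move -1 to the remainder.
  normal form = -1.
The normal form is nonzero, so p ∉ I. Since p minus its normal form lies in I, I + (p) = I + (r) where r = -1; decide whether this ideal is the whole ring.
Here r = -1 is a nonzero constant, hence a unit: 1 ∈ I + (p), the Gröbner basis of I + (p) is {1}, and the enlarged system has no common solution — adjoining p is inconsistent.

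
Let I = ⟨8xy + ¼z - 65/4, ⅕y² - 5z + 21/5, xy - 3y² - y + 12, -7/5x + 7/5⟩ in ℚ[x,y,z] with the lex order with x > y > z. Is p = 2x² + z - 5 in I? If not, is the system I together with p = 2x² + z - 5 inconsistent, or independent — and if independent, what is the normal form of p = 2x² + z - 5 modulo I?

First compute the reduced Gröbner basis of I by Buchberger's algorithm.
f_1 = 8xy + ¼z - 65/4, LT = xy.
f_2 = ⅕y² - 5z + 21/5, LT = y².
f_3 = xy - 3y² - y + 12, LT = xy.
f_4 = -7/5x + 7/5, LT = x.

S(f_1,f_2): lcm = xy². S = 25xz - 21x + 1/32yz - 65/32y.
  reduce S modulo (f_1, f_2, f_3, f_4):
  remainder 1/32yz - 65/32y + 25z - 21 ≠ 0; add h_5 = 1/32yz - 65/32y + 25z - 21 to the basis.

S(f_1,f_3): lcm = xy. S = 3y² + y + 1/32z - 449/32.
  reduce S modulo (f_1, f_2, f_3, f_4, h_5):
  remainder y + 2401/32z - 2465/32 ≠ 0; add h_6 = y + 2401/32z - 2465/32 to the basis.

S(f_1,f_4): lcm = xy. S = y + 1/32z - 65/32.
  reduce S modulo (f_1, f_2, f_3, f_4, h_5, h_6):
  remainder -75z + 75 ≠ 0; add h_7 = -75z + 75 to the basis.

The other S-polynomials (S(f_2,f_3), S(f_2,f_4), S(f_3,f_4), S(f_1,h_5), S(f_2,h_5), S(f_3,h_5), S(f_4,h_5), S(f_1,h_6), S(f_2,h_6), S(f_3,h_6), S(f_4,h_6), S(h_5,h_6), S(f_1,h_7), S(f_2,h_7), S(f_3,h_7), S(f_4,h_7), S(h_5,h_7), S(h_6,h_7)) all reduce to 0 modulo the current basis, so we have a Gröbner basis.
Inter-reduce: drop elements whose leading term is divisible by another's, tail-reduce, and make monic.
Reduced Gröbner basis: {x - 1, y - 2, z - 1}.
Label its elements g_1 = x - 1, g_2 = y - 2, g_3 = z - 1.

Reduce p = 2x² + z - 5 modulo G:
  leading term x²: subtract (2x)·g_1 from 2x² + z - 5 → 2x + z - 5
  leading term x: subtract (2)·g_1 from 2x + z - 5 → z - 3
  leading term z: subtract (1)·g_3 from z - 3 → -2
  leading term 1: no divisor's leading term divides it; move -2 to the remainder.
  normal form = -2.
The normal form is nonzero, so p ∉ I. Since p minus its normal form lies in I, I + (p) = I + (r) where r = -2; decide whether this ideal is the whole ring.
Here r = -2 is a nonzero constant, hence a unit: 1 ∈ I + (p), the Gröbner basis of I + (p) is {1}, and the enlarged system has no common solution — adjoining p is inconsistent.

The remainder on division by a Gröbner basis is unique — it is the normal form.

Adjoining 2x² + z - 5 makes the ideal the whole ring: the system is inconsistent.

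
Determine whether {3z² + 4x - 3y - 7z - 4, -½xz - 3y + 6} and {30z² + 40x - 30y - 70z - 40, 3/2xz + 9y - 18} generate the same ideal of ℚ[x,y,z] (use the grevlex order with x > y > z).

Yes, the ideals are equal.

Equality of ideals is decidable: compute both reduced Gröbner bases (unique for the ordering) and check whether they agree.
Buchberger on the first generating set:
f_1 = 3z² + 4x - 3y - 7z - 4, LT = z².
f_2 = -½xz - 3y + 6, LT = xz.

S(f_1,f_2): lcm = xz². S = 4/3x² - xy - 7/3xz - 6yz - 4/3x + 12z.
  leading term x²: no divisor's leading term divides it; move 4/3x² to the remainder.
  leading term xy: no divisor's leading term divides it; move -xy to the remainder.
  leading term xz: subtract (14/3)·f_2 from -7/3xz - 6yz - 4/3x + 12z → -6yz - 4/3x + 14y + 12z - 28
  leading term yz: no divisor's leading term divides it; move -6yz to the remainder.
  leading term x: no divisor's leading term divides it; move -4/3x to the remainder.
  leading term y: no divisor's leading term divides it; move 14y to the remainder.
  leading term z: no divisor's leading term divides it; move 12z to the remainder.
  leading term 1: no divisor's leading term divides it; move -28 to the remainder.
  remainder 4/3x² - xy - 6yz - 4/3x + 14y + 12z - 28 ≠ 0; add g_3 = 4/3x² - xy - 6yz - 4/3x + 14y + 12z - 28 to the basis.

The other S-polynomials (S(f_1,g_3), S(f_2,g_3)) all reduce to 0 modulo the current basis, so we have a Gröbner basis.
Inter-reduce: drop elements whose leading term is divisible by another's, tail-reduce, and make monic.
Reduced Gröbner basis: {x² - ¾xy - 9/2yz - x + 21/2y + 9z - 21, xz + 6y - 12, z² + 4/3x - y - 7/3z - 4/3}.

Buchberger on the second generating set:
h_1 = 30z² + 40x - 30y - 70z - 40, LT = z².
h_2 = 3/2xz + 9y - 18, LT = xz.

S(h_1,h_2): lcm = xz². S = 4/3x² - xy - 7/3xz - 6yz - 4/3x + 12z.
  leading term x²: no divisor's leading term divides it; move 4/3x² to the remainder.
  leading term xy: no divisor's leading term divides it; move -xy to the remainder.
  leading term xz: subtract (-14/9)·h_2 from -7/3xz - 6yz - 4/3x + 12z → -6yz - 4/3x + 14y + 12z - 28
  leading term yz: no divisor's leading term divides it; move -6yz to the remainder.
  leading term x: no divisor's leading term divides it; move -4/3x to the remainder.
  leading term y: no divisor's leading term divides it; move 14y to the remainder.
  leading term z: no divisor's leading term divides it; move 12z to the remainder.
  leading term 1: no divisor's leading term divides it; move -28 to the remainder.
  remainder 4/3x² - xy - 6yz - 4/3x + 14y + 12z - 28 ≠ 0; add k_3 = 4/3x² - xy - 6yz - 4/3x + 14y + 12z - 28 to the basis.

The other S-polynomials (S(h_1,k_3), S(h_2,k_3)) all reduce to 0 modulo the current basis, so we have a Gröbner basis.
Inter-reduce: drop elements whose leading term is divisible by another's, tail-reduce, and make monic.
Reduced Gröbner basis: {x² - ¾xy - 9/2yz - x + 21/2y + 9z - 21, xz + 6y - 12, z² + 4/3x - y - 7/3z - 4/3}.

The two bases agree; hence the ideals are identical.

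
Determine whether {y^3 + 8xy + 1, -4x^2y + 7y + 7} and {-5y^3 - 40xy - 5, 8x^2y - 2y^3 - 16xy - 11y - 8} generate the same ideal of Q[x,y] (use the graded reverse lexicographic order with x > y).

No, the ideals differ.

Two ideals are equal iff their reduced Gröbner bases coincide (the reduced basis is unique for a fixed ordering).
Buchberger on the first generating set:
f_1 = y^3 + 8xy + 1, LT = y^3.
f_2 = -4x^2y + 7y + 7, LT = x^2y.

S(f_1,f_2): lcm = x^2y^3. S = 8x^3y + 7/4y^3 + x^2 + 7/4y^2.
  leading term x^3y: subtract (-2x)·f_2 from 8x^3y + 7/4y^3 + x^2 + 7/4y^2 → 7/4y^3 + x^2 + 14xy + 7/4y^2 + 14x
  leading term y^3: subtract (7/4)·f_1 from 7/4y^3 + x^2 + 14xy + 7/4y^2 + 14x → x^2 + 7/4y^2 + 14x - 7/4
  leading term x^2: no divisor's leading term divides it; move x^2 to the remainder.
  leading term y^2: no divisor's leading term divides it; move 7/4y^2 to the remainder.
  leading term x: no divisor's leading term divides it; move 14x to the remainder.
  leading term 1: no divisor's leading term divides it; move -7/4 to the remainder.
  remainder x^2 + 7/4y^2 + 14x - 7/4 ≠ 0; add g_3 = x^2 + 7/4y^2 + 14x - 7/4 to the basis.

The other S-polynomials (S(f_1,g_3), S(f_2,g_3)) all reduce to 0 modulo the current basis, so we have a Gröbner basis.
Inter-reduce: drop elements whose leading term is divisible by another's, tail-reduce, and make monic.
Reduced Gröbner basis: {y^3 + 8xy + 1, x^2 + 7/4y^2 + 14x - 7/4}.

Buchberger on the second generating set:
h_1 = -5y^3 - 40xy - 5, LT = y^3.
h_2 = 8x^2y - 2y^3 - 16xy - 11y - 8, LT = x^2y.

S(h_1,h_2): lcm = x^2y^3. S = 1/4y^5 + 8x^3y + 2xy^3 + 11/8y^3 + x^2 + y^2.
  leading term y^5: subtract (-1/20y^2)·h_1 from 1/4y^5 + 8x^3y + 2xy^3 + 11/8y^3 + x^2 + y^2 → 8x^3y + 11/8y^3 + x^2 + 3/4y^2
  leading term x^3y: subtract (x)·h_2 from 8x^3y + 11/8y^3 + x^2 + 3/4y^2 → 2xy^3 + 16x^2y + 11/8y^3 + x^2 + 11xy + 3/4y^2 + 8x
  leading term xy^3: subtract (-2/5x)·h_1 from 2xy^3 + 16x^2y + 11/8y^3 + x^2 + 11xy + 3/4y^2 + 8x → 11/8y^3 + x^2 + 11xy + 3/4y^2 + 6x
  leading term y^3: subtract (-11/40)·h_1 from 11/8y^3 + x^2 + 11xy + 3/4y^2 + 6x → x^2 + 3/4y^2 + 6x - 11/8
  leading term x^2: no divisor's leading term divides it; move x^2 to the remainder.
  leading term y^2: no divisor's leading term divides it; move 3/4y^2 to the remainder.
  leading term x: no divisor's leading term divides it; move 6x to the remainder.
  leading term 1: no divisor's leading term divides it; move -11/8 to the remainder.
  remainder x^2 + 3/4y^2 + 6x - 11/8 ≠ 0; add k_3 = x^2 + 3/4y^2 + 6x - 11/8 to the basis.

The other S-polynomials (S(h_1,k_3), S(h_2,k_3)) all reduce to 0 modulo the current basis, so we have a Gröbner basis.
Inter-reduce: drop elements whose leading term is divisible by another's, tail-reduce, and make monic.
Reduced Gröbner basis: {y^3 + 8xy + 1, x^2 + 3/4y^2 + 6x - 11/8}.

These differ, so the ideals are not equal.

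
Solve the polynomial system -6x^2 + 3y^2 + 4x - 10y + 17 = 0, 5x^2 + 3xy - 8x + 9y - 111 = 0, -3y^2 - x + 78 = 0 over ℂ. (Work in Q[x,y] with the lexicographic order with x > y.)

Compute a lex Gröbner basis by Buchberger's algorithm.
f_1 = -6x^2 + 4x + 3y^2 - 10y + 17, LT = x^2.
f_2 = 5x^2 + 3xy - 8x + 9y - 111, LT = x^2.
f_3 = -x - 3y^2 + 78, LT = x.

S(f_1,f_2): lcm = x^2. S = -3/5xy + 14/15x - 1/2y^2 - 2/15y + 581/30.
  reduce S modulo (f_1, f_2, f_3):
  remainder 9/5y^3 - 33/10y^2 - 704/15y + 553/6 ≠ 0; add h_4 = 9/5y^3 - 33/10y^2 - 704/15y + 553/6 to the basis.

S(f_1,f_3): lcm = x^2. S = -3xy^2 + 232/3x - 1/2y^2 + 5/3y - 17/6.
  reduce S modulo (f_1, f_2, f_3, h_4):
  remainder -2419/12y^2 - 521/18y + 186635/36 ≠ 0; add h_5 = -2419/12y^2 - 521/18y + 186635/36 to the basis.

S(h_4,h_5): lcm = y^3. S = -28693/14514y^2 - 23261/65313y + 2765/54.
  reduce S modulo (f_1, f_2, f_3, h_4, h_5):
  remainder -11421200/157992147y + 57106000/157992147 ≠ 0; add h_6 = -11421200/157992147y + 57106000/157992147 to the basis.

The other S-polynomials (S(f_2,f_3), S(f_1,h_4), S(f_2,h_4), S(f_3,h_4), S(f_1,h_5), S(f_2,h_5), S(f_3,h_5), S(f_1,h_6), S(f_2,h_6), S(f_3,h_6), S(h_4,h_6), S(h_5,h_6)) all reduce to 0 modulo the current basis, so we have a Gröbner basis.
Inter-reduce: drop elements whose leading term is divisible by another's, tail-reduce, and make monic.
Reduced Gröbner basis: {x - 3, y - 5}.

From the last basis element, y - 5 = 0, so y takes values in {5}. Each choice, substituted upward through the basis, yields the corresponding point(s) of the solution set.
  y = 5: the earlier basis element becomes x - 3 = 0, giving x = 3 — point (3, 5).

{(3, 5)}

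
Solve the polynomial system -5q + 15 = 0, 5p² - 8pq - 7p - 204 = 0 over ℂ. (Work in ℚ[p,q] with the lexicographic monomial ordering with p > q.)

{(-4, 3), (51/5, 3)}

Compute a lex Gröbner basis by Buchberger's algorithm.
f_1 = -5q + 15, LT = q.
f_2 = 5p² - 8pq - 7p - 204, LT = p².

S(f_1,f_2): leading monomials are coprime, so the S-polynomial reduces to 0 (Buchberger's first criterion).
Every S-polynomial of the final basis reduces to 0, so we have a Gröbner basis.
Inter-reduce: drop elements whose leading term is divisible by another's, tail-reduce, and make monic.
Reduced Gröbner basis: {p² - 31/5p - 204/5, q - 3}.

The lex basis is triangular: the last element involves only q. Solving q - 3 = 0 gives q ∈ {3}; substituting each value into the earlier elements determines the remaining variables.
  q = 3: the earlier basis element becomes p² - 31/5p - 204/5 = 0, giving p = -4, 51/5 — points (-4, 3), (51/5, 3).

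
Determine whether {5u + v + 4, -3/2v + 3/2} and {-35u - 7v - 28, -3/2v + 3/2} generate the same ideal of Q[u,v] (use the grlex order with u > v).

Yes, the ideals are equal.

Equality of ideals is decidable: compute both reduced Gröbner bases (unique for the ordering) and check whether they agree.
Buchberger on the first generating set:
f_1 = 5u + v + 4, LT = u.
f_2 = -3/2v + 3/2, LT = v.

The S-polynomials (S(f_1,f_2)) all reduce to 0 modulo the current basis, so we have a Gröbner basis.
Inter-reduce: drop elements whose leading term is divisible by another's, tail-reduce, and make monic.
Reduced Gröbner basis: {u + 1, v - 1}.

Buchberger on the second generating set:
h_1 = -35u - 7v - 28, LT = u.
h_2 = -3/2v + 3/2, LT = v.

The S-polynomials (S(h_1,h_2)) all reduce to 0 modulo the current basis, so we have a Gröbner basis.
Inter-reduce: drop elements whose leading term is divisible by another's, tail-reduce, and make monic.
Reduced Gröbner basis: {u + 1, v - 1}.

Same reduced basis, so the two generating sets span the same ideal.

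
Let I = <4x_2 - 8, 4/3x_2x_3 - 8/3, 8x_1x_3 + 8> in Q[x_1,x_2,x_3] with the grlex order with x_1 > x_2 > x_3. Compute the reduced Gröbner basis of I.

f_1 = 4x_2 - 8, LT = x_2.
f_2 = 4/3x_2x_3 - 8/3, LT = x_2x_3.
f_3 = 8x_1x_3 + 8, LT = x_1x_3.

S(f_1,f_2): lcm = x_2x_3. S = -2x_3 + 2.
  leading term x_3: no divisor's leading term divides it; move -2x_3 to the remainder.
  leading term 1: no divisor's leading term divides it; move 2 to the remainder.
  remainder -2x_3 + 2 ≠ 0; add g_4 = -2x_3 + 2 to the basis.

S(f_2,f_3): lcm = x_1x_2x_3. S = -2x_1 - x_2.
  leading term x_1: no divisor's leading term divides it; move -2x_1 to the remainder.
  leading term x_2: subtract (-1/4)·f_1 from -x_2 → -2
  leading term 1: no divisor's leading term divides it; move -2 to the remainder.
  remainder -2x_1 - 2 ≠ 0; add g_5 = -2x_1 - 2 to the basis.

The other S-polynomials (S(f_1,f_3), S(f_1,g_4), S(f_2,g_4), S(f_3,g_4), S(f_1,g_5), S(f_2,g_5), S(f_3,g_5), S(g_4,g_5)) all reduce to 0 modulo the current basis, so we have a Gröbner basis.
Inter-reduce: drop elements whose leading term is divisible by another's, tail-reduce, and make monic.

G = {x_1 + 1, x_2 - 2, x_3 - 1}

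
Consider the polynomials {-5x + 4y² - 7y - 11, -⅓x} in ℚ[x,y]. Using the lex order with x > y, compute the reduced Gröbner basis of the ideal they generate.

f_1 = -5x + 4y² - 7y - 11, LT = x.
f_2 = -⅓x, LT = x.

S(f_1,f_2): lcm = x. S = -⅘y² + 7/5y + 11/5.
  leading term y²: no divisor's leading term divides it; move -⅘y² to the remainder.
  leading term y: no divisor's leading term divides it; move 7/5y to the remainder.
  leading term 1: no divisor's leading term divides it; move 11/5 to the remainder.
  remainder -⅘y² + 7/5y + 11/5 ≠ 0; add g_3 = -⅘y² + 7/5y + 11/5 to the basis.

S(f_1,g_3): leading monomials are coprime, so the S-polynomial reduces to 0 (Buchberger's first criterion).
S(f_2,g_3): leading monomials are coprime, so the S-polynomial reduces to 0 (Buchberger's first criterion).
Every S-polynomial of the final basis reduces to 0, so we have a Gröbner basis.
Inter-reduce: drop elements whose leading term is divisible by another's, tail-reduce, and make monic.

G = {x, y² - 7/4y - 11/4}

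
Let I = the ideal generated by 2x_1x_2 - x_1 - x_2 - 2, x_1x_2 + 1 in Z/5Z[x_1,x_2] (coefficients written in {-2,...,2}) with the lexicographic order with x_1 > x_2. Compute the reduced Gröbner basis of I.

G = {x_1 + x_2 - 1, x_2^{2} - x_2 - 1}

f_1 = 2x_1x_2 - x_1 - x_2 - 2, LT = x_1x_2.
f_2 = x_1x_2 + 1, LT = x_1x_2.

S(f_1,f_2): lcm = x_1x_2. S = 2x_1 + 2x_2 - 2.
  reduce S modulo (f_1, f_2):
  remainder 2x_1 + 2x_2 - 2 ≠ 0; add g_3 = 2x_1 + 2x_2 - 2 to the basis.

S(f_1,g_3): lcm = x_1x_2. S = 2x_1 - x_2^{2} - 2x_2 - 1.
  reduce S modulo (f_1, f_2, g_3):
  remainder -x_2^{2} + x_2 + 1 ≠ 0; add g_4 = -x_2^{2} + x_2 + 1 to the basis.

The other S-polynomials (S(f_2,g_3), S(f_1,g_4), S(f_2,g_4), S(g_3,g_4)) all reduce to 0 modulo the current basis, so we have a Gröbner basis.
Inter-reduce: drop elements whose leading term is divisible by another's, tail-reduce, and make monic.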